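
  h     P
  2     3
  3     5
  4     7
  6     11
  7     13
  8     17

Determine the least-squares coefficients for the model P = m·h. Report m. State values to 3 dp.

Entries of XᵀX: Σh·h = 178.
For XᵀP: Σh·P = 342.
Hence m = 342 / 178 ≈ 1.92135.

m = 1.921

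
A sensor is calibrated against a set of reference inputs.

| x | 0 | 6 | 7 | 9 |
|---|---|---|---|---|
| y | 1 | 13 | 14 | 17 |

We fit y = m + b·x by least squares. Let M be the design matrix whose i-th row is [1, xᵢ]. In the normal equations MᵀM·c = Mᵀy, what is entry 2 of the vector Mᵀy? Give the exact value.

Entry 2 ↔ basis x, so (Mᵀy)_{2} = Σᵢ (x)·yᵢ = (0)·(1) + (6)·(13) + (7)·(14) + (9)·(17) = 329.

329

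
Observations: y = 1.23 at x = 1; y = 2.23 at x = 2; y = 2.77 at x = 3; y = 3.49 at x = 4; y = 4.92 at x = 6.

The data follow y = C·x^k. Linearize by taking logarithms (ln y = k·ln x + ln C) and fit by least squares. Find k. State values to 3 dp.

k = 0.756

Linearized form: ln y = k·ln x + ln C. From the 5 transformed points,
AᵀA = [[6.8196, 4.9698]; [4.9698, 5]], rhs = [6.2628, 4.8711]ᵀ  (here Σln x = 4.9698, Σ(ln x)² = 6.8196, Σln y = 4.8711, Σln x·ln y = 6.2628).
Solving (det = 9.3990): k = 0.75599, ln C = 0.22279.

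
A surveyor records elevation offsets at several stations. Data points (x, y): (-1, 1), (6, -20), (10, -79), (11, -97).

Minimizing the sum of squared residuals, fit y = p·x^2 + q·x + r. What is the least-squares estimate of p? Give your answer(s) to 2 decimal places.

The normal equations are: 25938·p + 2546·q + 258·r = -20356;  2546·p + 258·q + 26·r = -1978;  258·p + 26·q + 4·r = -195.
(Σx^2·x^2 = 25938, Σx^2·x = 2546, Σx^2 = 258, Σx·x = 258, Σx = 26, Σ1 = 4, Σx^2·y = -20356, Σx·y = -1978, Σy = -195.)
Row-reducing yields p = -37431/36136, q = 76999/36136, r = 19022/4517.

p = -1.04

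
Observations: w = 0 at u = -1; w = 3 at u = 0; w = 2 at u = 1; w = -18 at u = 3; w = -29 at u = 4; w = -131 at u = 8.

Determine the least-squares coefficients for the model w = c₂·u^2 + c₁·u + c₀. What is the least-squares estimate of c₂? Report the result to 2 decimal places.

Forming AᵀA = [[4435, 603, 91]; [603, 91, 15]; [91, 15, 6]] and Aᵀw = [-9008, -1216, -173]ᵀ gives AᵀA·[c₂, c₁, c₀]ᵀ = Aᵀw.
Row-reducing yields c₂ = -71023/33650, c₁ = 5689/33650, c₀ = 46359/16825.

c₂ = -2.11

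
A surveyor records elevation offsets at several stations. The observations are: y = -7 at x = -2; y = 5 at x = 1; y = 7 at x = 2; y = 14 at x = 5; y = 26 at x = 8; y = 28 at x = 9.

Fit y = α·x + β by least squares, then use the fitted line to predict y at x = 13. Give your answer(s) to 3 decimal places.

ŷ = 40.743

Setting ∂/∂α … = 0 gives: 179·α + 23·β = 563;  23·α + 6·β = 73.
Determinant 179·6 − 23² = 545.
α = (563·6 − 23·73)/545 = 1699/545; β = (179·73 − 23·563)/545 = 118/545.
At x = 13: ŷ = (1699/545)·(13) + (118/545)·(1) = 4441/109.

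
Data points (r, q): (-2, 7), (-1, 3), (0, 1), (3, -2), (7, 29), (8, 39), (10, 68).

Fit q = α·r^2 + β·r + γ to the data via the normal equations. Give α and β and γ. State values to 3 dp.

α = 0.945, β = -2.537, γ = -0.859

AᵀA·[α, β, γ]ᵀ = Aᵀq reads: 16595·α + 1873·β + 227·γ = 10730;  1873·α + 227·β + 25·γ = 1172;  227·α + 25·β + 7·γ = 145.
(Σr^2·r^2 = 16595, Σr^2·r = 1873, Σr^2 = 227, Σr·r = 227, Σr = 25, Σ1 = 7, Σr^2·q = 10730, Σr·q = 1172, Σq = 145.)
Inverting the 3×3 Gram matrix, [α, β, γ]ᵀ = [118331/125268, -1111/438, -35887/41756]ᵀ.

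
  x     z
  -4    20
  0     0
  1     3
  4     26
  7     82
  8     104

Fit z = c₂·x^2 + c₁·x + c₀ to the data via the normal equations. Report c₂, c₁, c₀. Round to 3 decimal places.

c₂ = 1.521, c₁ = 0.934, c₀ = -0.336

Compute the Gram sums: Σx^2·x^2 = 7010, Σx^2·x = 856, Σx^2 = 146, Σx·x = 146, Σx = 16, Σ1 = 6.
Right-hand side: Σx^2·z = 11413, Σx·z = 1433, Σz = 235.
AᵀA·[c₂, c₁, c₀]ᵀ = Aᵀz becomes [[7010, 856, 146]; [856, 146, 16]; [146, 16, 6]]·[c₂, c₁, c₀]ᵀ = [11413, 1433, 235]ᵀ.
Solving the 3×3 system (Gaussian elimination) gives c₂ = 5304/3487, c₁ = 32563/34870, c₀ = -11733/34870.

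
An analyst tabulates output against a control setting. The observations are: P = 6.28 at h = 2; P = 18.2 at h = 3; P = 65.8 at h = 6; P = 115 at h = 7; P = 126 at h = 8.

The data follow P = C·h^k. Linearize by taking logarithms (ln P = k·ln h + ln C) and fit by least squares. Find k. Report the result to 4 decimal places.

k = 2.1614

Let Y = ln P. Fitting Y = k·ln h + ln C by least squares:
XᵀX = [[13.0084, 7.6089]; [7.6089, 5]], rhs = [31.2525, 18.5066]ᵀ  (here Σln h = 7.6089, Σ(ln h)² = 13.0084, Σln P = 18.5066, Σln h·ln P = 31.2525).
Solving (det = 7.1473): k = 2.16136, ln C = 0.41222.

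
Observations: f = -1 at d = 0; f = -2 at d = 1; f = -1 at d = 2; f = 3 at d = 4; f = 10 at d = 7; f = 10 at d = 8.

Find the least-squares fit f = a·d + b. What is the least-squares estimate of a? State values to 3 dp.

a = 1.656

With design matrix X, XᵀX = [[134, 22]; [22, 6]] and Xᵀf = [158, 19]ᵀ.
Δ = 134·6 − 22² = 320.
a = (158·6 − 22·19)/320 = 53/32; b = (134·19 − 22·158)/320 = -93/32.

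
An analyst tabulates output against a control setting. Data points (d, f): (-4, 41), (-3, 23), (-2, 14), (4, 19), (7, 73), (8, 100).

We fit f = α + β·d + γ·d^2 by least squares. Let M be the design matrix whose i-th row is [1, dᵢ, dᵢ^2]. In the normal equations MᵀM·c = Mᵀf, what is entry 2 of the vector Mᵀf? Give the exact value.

1126

Entry 2 ↔ basis d, so (Mᵀf)_{2} = Σᵢ (d)·fᵢ = (-4)·(41) + (-3)·(23) + (-2)·(14) + (4)·(19) + (7)·(73) + (8)·(100) = 1126.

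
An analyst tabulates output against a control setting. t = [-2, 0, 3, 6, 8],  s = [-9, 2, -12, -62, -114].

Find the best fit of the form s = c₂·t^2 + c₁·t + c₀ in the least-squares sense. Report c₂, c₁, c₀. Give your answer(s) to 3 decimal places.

Setting ∂/∂c₂ … = 0 gives: 5489·c₂ + 747·c₁ + 113·c₀ = -9672;  747·c₂ + 113·c₁ + 15·c₀ = -1302;  113·c₂ + 15·c₁ + 5·c₀ = -195.
(Σt^2·t^2 = 5489, Σt^2·t = 747, Σt^2 = 113, Σt·t = 113, Σt = 15, Σ1 = 5, Σt^2·s = -9672, Σt·s = -1302, Σs = -195.)
Inverting the 3×3 Gram matrix, [c₂, c₁, c₀]ᵀ = [-1605/812, 18159/13804, 5952/3451]ᵀ.

c₂ = -1.977, c₁ = 1.315, c₀ = 1.725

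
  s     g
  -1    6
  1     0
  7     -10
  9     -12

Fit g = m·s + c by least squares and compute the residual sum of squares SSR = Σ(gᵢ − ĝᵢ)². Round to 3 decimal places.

Sums needed: Σs·s = 132, Σs = 16, Σ1 = 4.
Moment sums: Σs·g = -184, Σg = -16.
det = 132·4 − 16² = 272.
m = ((-184)·4 − 16·(-16))/272 = -30/17; c = (132·(-16) − 16·(-184))/272 = 52/17.
Residuals: 20/17, -22/17, -12/17, 14/17; SSR = 72/17.

SSR = 4.235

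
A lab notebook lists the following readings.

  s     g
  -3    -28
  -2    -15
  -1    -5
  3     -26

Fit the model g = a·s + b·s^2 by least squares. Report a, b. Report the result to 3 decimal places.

a = 0.590, b = -3.049

From the data, Σs·s = 23, Σs·s^2 = -9, Σs^2·s^2 = 179.
And Σs·g = 41, Σs^2·g = -551.
Normal equations: [[23, -9]; [-9, 179]]·[a, b]ᵀ = [41, -551]ᵀ.
det = 23·179 − (-9)² = 4036.
a = (41·179 − (-9)·(-551))/4036 = 595/1009; b = (23·(-551) − (-9)·41)/4036 = -3076/1009.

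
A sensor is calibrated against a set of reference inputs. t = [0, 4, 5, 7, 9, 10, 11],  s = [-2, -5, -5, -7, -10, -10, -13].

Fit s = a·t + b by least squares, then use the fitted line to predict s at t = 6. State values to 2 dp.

ŝ = -6.89

Sums needed: Σt·t = 392, Σt = 46, Σ1 = 7.
And Σt·s = -427, Σs = -52.
So MᵀM·[a, b]ᵀ = Mᵀs: [[392, 46]; [46, 7]]·[a, b]ᵀ = [-427, -52]ᵀ.
Eliminating b: 7·(row 1) − 46·(row 2) gives 628·a = 7·(-427) − 46·(-52) = -597, so a = -597/628.
Then b = ((-52) − 46·(-597/628))/7 = -371/314.
At t = 6: ŝ = (-597/628)·(6) + (-371/314)·(1) = -1081/157.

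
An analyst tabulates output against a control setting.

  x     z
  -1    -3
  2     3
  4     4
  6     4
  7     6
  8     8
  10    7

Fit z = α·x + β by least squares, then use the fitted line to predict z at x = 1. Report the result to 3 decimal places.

The normal system MᵀM·[α, β]ᵀ = Mᵀz is [[270, 36]; [36, 7]]·[α, β]ᵀ = [225, 29]ᵀ.
Determinant 270·7 − 36² = 594.
α = (225·7 − 36·29)/594 = 59/66; β = (270·29 − 36·225)/594 = -5/11.
At x = 1: ẑ = (59/66)·(1) + (-5/11)·(1) = 29/66.

ẑ = 0.439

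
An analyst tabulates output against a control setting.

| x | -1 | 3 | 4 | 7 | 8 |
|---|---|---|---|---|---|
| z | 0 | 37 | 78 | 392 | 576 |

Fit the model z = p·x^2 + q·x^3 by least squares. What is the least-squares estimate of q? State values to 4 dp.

Forming MᵀM = [[6835, 50841]; [50841, 384619]] and Mᵀz = [57653, 435359]ᵀ gives MᵀM·[p, q]ᵀ = Mᵀz.
Δ = 6835·384619 − 50841² = 44063584.
p = (57653·384619 − 50841·435359)/44063584 = 1261009/1376987; q = (6835·435359 − 50841·57653)/44063584 = 1391956/1376987.

q = 1.0109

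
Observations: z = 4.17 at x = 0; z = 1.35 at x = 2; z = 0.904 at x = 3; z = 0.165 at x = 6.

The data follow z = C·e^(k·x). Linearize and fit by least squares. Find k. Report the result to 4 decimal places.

Linearized form: ln z = k·x + ln C. From the 4 transformed points,
Σx = 11.0000, Σ(x)² = 49.0000, Σln z = -0.1747, Σx·ln z = -10.5134.
Normal system: [[49.0000, 11.0000]; [11.0000, 4]]·[k, ln C]ᵀ = [-10.5134, -0.1747]ᵀ.
Slope k = (n·Σx·ln z − Σx·Σln z)/(n·Σ(x)² − (Σx)²) = (4·-10.5134 − 11.0000·-0.1747)/75.0000 = -0.53509; ln C = (Σln z − k·Σx)/n = 1.42782.

k = -0.5351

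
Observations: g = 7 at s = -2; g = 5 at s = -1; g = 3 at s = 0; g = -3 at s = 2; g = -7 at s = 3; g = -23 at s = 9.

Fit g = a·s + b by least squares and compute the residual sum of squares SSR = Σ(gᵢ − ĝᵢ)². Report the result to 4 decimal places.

SSR = 2.0465

The normal system AᵀA·[a, b]ᵀ = Aᵀg is [[99, 11]; [11, 6]]·[a, b]ᵀ = [-253, -18]ᵀ.
Eliminating b: 6·(row 1) − 11·(row 2) gives 473·a = 6·(-253) − 11·(-18) = -1320, so a = -120/43.
Then b = ((-18) − 11·(-120/43))/6 = 91/43.
Residuals: -30/43, 4/43, 38/43, 20/43, -32/43, 0; SSR = 88/43.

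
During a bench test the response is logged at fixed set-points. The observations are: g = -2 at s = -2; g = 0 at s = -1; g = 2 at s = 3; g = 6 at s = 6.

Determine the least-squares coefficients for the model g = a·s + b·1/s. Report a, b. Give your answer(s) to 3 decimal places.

With design matrix M, MᵀM = [[50, 4]; [4, 25/18]] and Mᵀg = [46, 8/3]ᵀ.
Determinant 50·(25/18) − 4² = 481/9.
a = (46·(25/18) − 4·(8/3))/(481/9) = 479/481; b = (50·(8/3) − 4·46)/(481/9) = -456/481.

a = 0.996, b = -0.948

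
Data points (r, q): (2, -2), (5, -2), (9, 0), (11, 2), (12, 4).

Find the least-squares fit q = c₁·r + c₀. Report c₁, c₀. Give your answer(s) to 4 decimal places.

Setting ∂/∂c₁ … = 0 gives: 375·c₁ + 39·c₀ = 56;  39·c₁ + 5·c₀ = 2.
Determinant 375·5 − 39² = 354.
c₁ = (56·5 − 39·2)/354 = 101/177; c₀ = (375·2 − 39·56)/354 = -239/59.

c₁ = 0.5706, c₀ = -4.0508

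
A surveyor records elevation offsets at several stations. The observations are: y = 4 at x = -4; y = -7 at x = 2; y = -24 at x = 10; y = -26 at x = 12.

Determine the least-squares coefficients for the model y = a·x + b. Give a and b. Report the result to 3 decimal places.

The normal equations are: 264·a + 20·b = -582;  20·a + 4·b = -53.
Eliminating b: 4·(row 1) − 20·(row 2) gives 656·a = 4·(-582) − 20·(-53) = -1268, so a = -317/164.
Then b = ((-53) − 20·(-317/164))/4 = -147/41.

a = -1.933, b = -3.585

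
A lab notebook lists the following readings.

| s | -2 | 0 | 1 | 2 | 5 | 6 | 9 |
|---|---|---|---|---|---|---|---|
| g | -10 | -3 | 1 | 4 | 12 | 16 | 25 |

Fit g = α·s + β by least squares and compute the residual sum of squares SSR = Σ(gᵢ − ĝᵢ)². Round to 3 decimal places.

Entries of MᵀM: Σs·s = 151, Σs = 21, Σ1 = 7.
And Σs·g = 410, Σg = 45.
MᵀM·[α, β]ᵀ = Mᵀg becomes [[151, 21]; [21, 7]]·[α, β]ᵀ = [410, 45]ᵀ.
Eliminating β: 7·(row 1) − 21·(row 2) gives 616·α = 7·410 − 21·45 = 1925, so α = 25/8.
Then β = (45 − 21·(25/8))/7 = -165/56.
Residuals: -45/56, -3/56, 23/28, 39/56, -19/28, 11/56, -5/28; SSR = 131/56.

SSR = 2.339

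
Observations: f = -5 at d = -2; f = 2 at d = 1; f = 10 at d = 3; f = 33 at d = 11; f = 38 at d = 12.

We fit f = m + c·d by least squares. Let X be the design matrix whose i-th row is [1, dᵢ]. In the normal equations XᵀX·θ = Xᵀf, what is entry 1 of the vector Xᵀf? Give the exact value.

78

Entry 1 ↔ basis 1, so (Xᵀf)_{1} = Σᵢ fᵢ = (1)·(-5) + (1)·(2) + (1)·(10) + (1)·(33) + (1)·(38) = 78.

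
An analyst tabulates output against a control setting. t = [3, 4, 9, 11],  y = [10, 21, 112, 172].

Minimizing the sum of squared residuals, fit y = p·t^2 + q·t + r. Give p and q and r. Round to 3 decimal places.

From the data, Σt^2·t^2 = 21539, Σt^2·t = 2151, Σt^2 = 227, Σt·t = 227, Σt = 27, Σ1 = 4.
And Σt^2·y = 30310, Σt·y = 3014, Σy = 315.
Row-reducing yields p = 7115/4538, q = -8353/4538, r = 4987/2269.

p = 1.568, q = -1.841, r = 2.198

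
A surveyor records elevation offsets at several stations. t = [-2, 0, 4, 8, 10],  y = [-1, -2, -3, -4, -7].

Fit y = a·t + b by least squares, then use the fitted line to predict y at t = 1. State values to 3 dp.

With design matrix X, XᵀX = [[184, 20]; [20, 5]] and Xᵀy = [-112, -17]ᵀ.
det = 184·5 − 20² = 520.
a = ((-112)·5 − 20·(-17))/520 = -11/26; b = (184·(-17) − 20·(-112))/520 = -111/65.
At t = 1: ŷ = (-11/26)·(1) + (-111/65)·(1) = -277/130.

ŷ = -2.131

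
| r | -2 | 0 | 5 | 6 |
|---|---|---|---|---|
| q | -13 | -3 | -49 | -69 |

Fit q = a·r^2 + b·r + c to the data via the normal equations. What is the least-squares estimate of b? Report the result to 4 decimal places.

MᵀM·[a, b, c]ᵀ = Mᵀq reads: 1937·a + 333·b + 65·c = -3761;  333·a + 65·b + 9·c = -633;  65·a + 9·b + 4·c = -134.
Row-reducing yields a = -4477/2269, b = 1875/2269, c = -7479/2269.

b = 0.8264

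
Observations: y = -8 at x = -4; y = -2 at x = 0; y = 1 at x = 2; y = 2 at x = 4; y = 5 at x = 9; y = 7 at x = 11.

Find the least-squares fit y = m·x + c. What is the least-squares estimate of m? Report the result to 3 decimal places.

m = 0.926

Forming MᵀM = [[238, 22]; [22, 6]] and Mᵀy = [164, 5]ᵀ gives MᵀM·[m, c]ᵀ = Mᵀy.
Eliminating c: 6·(row 1) − 22·(row 2) gives 944·m = 6·164 − 22·5 = 874, so m = 437/472.
Then c = (5 − 22·(437/472))/6 = -1209/472.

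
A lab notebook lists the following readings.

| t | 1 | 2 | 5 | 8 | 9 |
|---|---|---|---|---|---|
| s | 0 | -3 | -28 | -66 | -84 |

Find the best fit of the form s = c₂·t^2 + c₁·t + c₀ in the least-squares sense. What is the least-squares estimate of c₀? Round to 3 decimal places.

c₀ = 2.938

Normal-equation sums: Σt^2·t^2 = 11299, Σt^2·t = 1375, Σt^2 = 175, Σt·t = 175, Σt = 25, Σ1 = 5.
For Aᵀs: Σt^2·s = -11740, Σt·s = -1430, Σs = -181.
So AᵀA·[c₂, c₁, c₀]ᵀ = Aᵀs: [[11299, 1375, 175]; [1375, 175, 25]; [175, 25, 5]]·[c₂, c₁, c₀]ᵀ = [-11740, -1430, -181]ᵀ.
Row-reducing yields c₂ = -155/174, c₁ = -277/174, c₀ = 426/145.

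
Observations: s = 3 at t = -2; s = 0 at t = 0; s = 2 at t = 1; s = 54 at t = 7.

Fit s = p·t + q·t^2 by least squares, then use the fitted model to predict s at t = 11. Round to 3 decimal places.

ŝ = 129.633

Setting ∂/∂p … = 0 gives: 54·p + 336·q = 374;  336·p + 2418·q = 2660.
det = 54·2418 − 336² = 17676.
p = (374·2418 − 336·2660)/17676 = 881/1473; q = (54·2660 − 336·374)/17676 = 1498/1473.
At t = 11: ŝ = (881/1473)·(11) + (1498/1473)·(121) = 190949/1473.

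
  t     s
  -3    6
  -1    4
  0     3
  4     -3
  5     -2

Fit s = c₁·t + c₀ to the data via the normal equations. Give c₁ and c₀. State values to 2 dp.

Sums needed: Σt·t = 51, Σt = 5, Σ1 = 5.
Right-hand side: Σt·s = -44, Σs = 8.
Normal equations: [[51, 5]; [5, 5]]·[c₁, c₀]ᵀ = [-44, 8]ᵀ.
Eliminating c₀: 5·(row 1) − 5·(row 2) gives 230·c₁ = 5·(-44) − 5·8 = -260, so c₁ = -26/23.
Then c₀ = (8 − 5·(-26/23))/5 = 314/115.

c₁ = -1.13, c₀ = 2.73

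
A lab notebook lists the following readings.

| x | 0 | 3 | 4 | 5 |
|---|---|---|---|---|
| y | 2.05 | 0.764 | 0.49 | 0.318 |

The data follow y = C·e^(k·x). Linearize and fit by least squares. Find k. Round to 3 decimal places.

Linearized form: ln y = k·x + ln C. From the 4 transformed points,
AᵀA = [[50.0000, 12.0000]; [12.0000, 4]], rhs = [-9.3895, -1.4104]ᵀ  (here Σx = 12.0000, Σ(x)² = 50.0000, Σln y = -1.4104, Σx·ln y = -9.3895).
Solving (det = 56.0000): k = -0.36845, ln C = 0.75274.

k = -0.368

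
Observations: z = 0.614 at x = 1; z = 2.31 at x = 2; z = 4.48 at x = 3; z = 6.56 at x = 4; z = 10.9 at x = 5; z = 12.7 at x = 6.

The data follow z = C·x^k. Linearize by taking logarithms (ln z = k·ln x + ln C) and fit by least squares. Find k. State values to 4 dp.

k = 1.7023

Taking logs, ln z = k·ln x + ln C, so regress ln z on ln x.
Σln x = 6.5793, Σ(ln x)² = 9.4099, Σln z = 8.6605, Σln x·ln z = 13.2340.
Normal system: [[9.4099, 6.5793]; [6.5793, 6]]·[k, ln C]ᵀ = [13.2340, 8.6605]ᵀ.
Δ = 9.4099·6 − (6.5793)² = 13.1729; k = (13.2340·6 − 6.5793·8.6605)/13.1729 = 1.70231, ln C = (9.4099·8.6605 − 6.5793·13.2340)/13.1729 = -0.42324.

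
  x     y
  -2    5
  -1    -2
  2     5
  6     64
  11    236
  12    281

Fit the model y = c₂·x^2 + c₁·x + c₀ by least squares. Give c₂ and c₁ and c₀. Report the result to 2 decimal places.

c₂ = 2.03, c₁ = -0.54, c₀ = -3.99

Compute the Gram sums: Σx^2·x^2 = 36706, Σx^2·x = 3274, Σx^2 = 310, Σx·x = 310, Σx = 28, Σ1 = 6.
Moment sums: Σx^2·y = 71362, Σx·y = 6354, Σy = 589.
Inverting the 3×3 Gram matrix, [c₂, c₁, c₀]ᵀ = [1128041/556710, -302129/556710, -370303/92785]ᵀ.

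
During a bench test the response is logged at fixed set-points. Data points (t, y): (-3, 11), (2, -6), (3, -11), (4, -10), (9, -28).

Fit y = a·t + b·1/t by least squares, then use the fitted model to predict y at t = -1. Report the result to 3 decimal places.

ŷ = 4.241

From the data, Σt·t = 119, Σt·1/t = 5, Σ1/t·1/t = 709/1296.
Right-hand side: Σt·y = -370, Σ1/t·y = -287/18.
So AᵀA·[a, b]ᵀ = Aᵀy: [[119, 5]; [5, 709/1296]]·[a, b]ᵀ = [-370, -287/18]ᵀ.
Eliminating b: (709/1296)·(row 1) − 5·(row 2) gives (51971/1296)·a = (709/1296)·(-370) − 5·(-287/18) = -79505/648, so a = -159010/51971.
Then b = ((-287/18) − 5·(-159010/51971))/(709/1296) = -61416/51971.
At t = -1: ŷ = (-159010/51971)·(-1) + (-61416/51971)·(-1) = 220426/51971.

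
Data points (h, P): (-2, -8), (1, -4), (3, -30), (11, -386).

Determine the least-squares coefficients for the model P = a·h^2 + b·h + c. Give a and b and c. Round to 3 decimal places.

a = -3.073, b = -1.397, c = 1.257

Setting ∂/∂a … = 0 gives: 14739·a + 1351·b + 135·c = -47012;  1351·a + 135·b + 13·c = -4324;  135·a + 13·b + 4·c = -428.
(Σh^2·h^2 = 14739, Σh^2·h = 1351, Σh^2 = 135, Σh·h = 135, Σh = 13, Σ1 = 4, Σh^2·P = -47012, Σh·P = -4324, ΣP = -428.)
Row-reducing yields a = -34496/11225, b = -15676/11225, c = 14112/11225.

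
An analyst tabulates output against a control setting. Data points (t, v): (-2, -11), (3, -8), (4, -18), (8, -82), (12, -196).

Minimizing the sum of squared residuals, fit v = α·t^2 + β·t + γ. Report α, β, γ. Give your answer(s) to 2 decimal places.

Entries of XᵀX: Σt^2·t^2 = 25185, Σt^2·t = 2323, Σt^2 = 237, Σt·t = 237, Σt = 25, Σ1 = 5.
For Xᵀv: Σt^2·v = -33876, Σt·v = -3082, Σv = -315.
So XᵀX·[α, β, γ]ᵀ = Xᵀv: [[25185, 2323, 237]; [2323, 237, 25]; [237, 25, 5]]·[α, β, γ]ᵀ = [-33876, -3082, -315]ᵀ.
Solving the 3×3 system (Gaussian elimination) gives α = -1017185/668726, β = 1337379/668726, γ = -301032/334363.

α = -1.52, β = 2.00, γ = -0.90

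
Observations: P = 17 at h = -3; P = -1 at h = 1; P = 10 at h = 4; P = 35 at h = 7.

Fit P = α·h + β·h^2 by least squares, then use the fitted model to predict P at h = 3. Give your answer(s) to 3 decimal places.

P̂ = 2.771

Setting ∂/∂α … = 0 gives: 75·α + 381·β = 233;  381·α + 2739·β = 2027.
(Σh·h = 75, Σh·h^2 = 381, Σh^2·h^2 = 2739, Σh·P = 233, Σh^2·P = 2027.)
Δ = 75·2739 − 381² = 60264.
α = (233·2739 − 381·2027)/60264 = -3725/1674; β = (75·2027 − 381·233)/60264 = 1757/1674.
At h = 3: P̂ = (-3725/1674)·(3) + (1757/1674)·(9) = 773/279.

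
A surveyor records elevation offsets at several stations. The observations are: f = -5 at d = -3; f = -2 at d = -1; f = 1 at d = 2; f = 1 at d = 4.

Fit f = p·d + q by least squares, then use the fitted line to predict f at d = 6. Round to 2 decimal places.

f̂ = 3.59

Entries of XᵀX: Σd·d = 30, Σd = 2, Σ1 = 4.
And Σd·f = 23, Σf = -5.
XᵀX·[p, q]ᵀ = Xᵀf becomes [[30, 2]; [2, 4]]·[p, q]ᵀ = [23, -5]ᵀ.
det = 30·4 − 2² = 116.
p = (23·4 − 2·(-5))/116 = 51/58; q = (30·(-5) − 2·23)/116 = -49/29.
At d = 6: f̂ = (51/58)·(6) + (-49/29)·(1) = 104/29.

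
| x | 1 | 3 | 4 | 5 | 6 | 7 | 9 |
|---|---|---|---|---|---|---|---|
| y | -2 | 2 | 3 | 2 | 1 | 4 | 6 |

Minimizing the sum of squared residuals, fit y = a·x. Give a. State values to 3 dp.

a = 0.525

Forming AᵀA = [[217]] and Aᵀy = [114]ᵀ gives AᵀA·[a]ᵀ = Aᵀy.
Hence a = 114 / 217 ≈ 0.525346.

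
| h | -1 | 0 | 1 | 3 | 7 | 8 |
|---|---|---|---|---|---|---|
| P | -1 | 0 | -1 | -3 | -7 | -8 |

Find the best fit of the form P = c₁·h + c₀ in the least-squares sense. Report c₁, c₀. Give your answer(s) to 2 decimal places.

c₁ = -0.89, c₀ = -0.68

The normal system XᵀX·[c₁, c₀]ᵀ = XᵀP is [[124, 18]; [18, 6]]·[c₁, c₀]ᵀ = [-122, -20]ᵀ.
Eliminating c₀: 6·(row 1) − 18·(row 2) gives 420·c₁ = 6·(-122) − 18·(-20) = -372, so c₁ = -31/35.
Then c₀ = ((-20) − 18·(-31/35))/6 = -71/105.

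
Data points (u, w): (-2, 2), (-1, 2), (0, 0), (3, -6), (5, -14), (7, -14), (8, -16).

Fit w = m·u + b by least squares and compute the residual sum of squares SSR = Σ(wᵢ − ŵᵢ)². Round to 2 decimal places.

SSR = 14.84

Normal-equation sums: Σu·u = 152, Σu = 20, Σ1 = 7.
Moment sums: Σu·w = -320, Σw = -46.
Eliminating b: 7·(row 1) − 20·(row 2) gives 664·m = 7·(-320) − 20·(-46) = -1320, so m = -165/83.
Then b = ((-46) − 20·(-165/83))/7 = -74/83.
Residuals: -90/83, 75/83, 74/83, 71/83, -263/83, 67/83, 66/83; SSR = 1232/83.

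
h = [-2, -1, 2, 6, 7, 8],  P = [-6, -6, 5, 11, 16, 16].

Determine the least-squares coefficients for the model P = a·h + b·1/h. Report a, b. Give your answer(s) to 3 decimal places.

a = 1.974, b = 3.694

Entries of AᵀA: Σh·h = 158, Σh·1/h = 6, Σ1/h·1/h = 44137/28224.
And Σh·P = 334, Σ1/h·P = 370/21.
So AᵀA·[a, b]ᵀ = AᵀP: [[158, 6]; [6, 44137/28224]]·[a, b]ᵀ = [334, 370/21]ᵀ.
Eliminating b: (44137/28224)·(row 1) − 6·(row 2) gives (2978791/14112)·a = (44137/28224)·334 − 6·(370/21) = 5879039/14112, so a = 5879039/2978791.
Then b = ((370/21) − 6·(5879039/2978791))/(44137/28224) = 11004672/2978791.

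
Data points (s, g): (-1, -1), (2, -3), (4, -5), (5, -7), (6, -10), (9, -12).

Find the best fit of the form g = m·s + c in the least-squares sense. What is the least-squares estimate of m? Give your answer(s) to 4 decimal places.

m = -1.1841

XᵀX·[m, c]ᵀ = Xᵀg reads: 163·m + 25·c = -228;  25·m + 6·c = -38.
Eliminating c: 6·(row 1) − 25·(row 2) gives 353·m = 6·(-228) − 25·(-38) = -418, so m = -418/353.
Then c = ((-38) − 25·(-418/353))/6 = -494/353.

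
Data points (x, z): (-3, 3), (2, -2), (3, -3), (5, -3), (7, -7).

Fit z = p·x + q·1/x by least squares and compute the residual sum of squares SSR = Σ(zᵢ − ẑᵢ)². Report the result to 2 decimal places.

The normal system MᵀM·[p, q]ᵀ = Mᵀz is [[96, 5]; [5, 23489/44100]]·[p, q]ᵀ = [-86, -23/5]ᵀ.
det = 96·(23489/44100) − 5² = 96037/3675.
p = ((-86)·(23489/44100) − 5·(-23/5))/(96037/3675) = -502877/576222; q = (96·(-23/5) − 5·(-86))/(96037/3675) = -42630/96037.
Residuals: 44925/192074, -9400/288111, -44925/192074, 836875/576222, -476875/576222; SSR = 836875/288111.

SSR = 2.90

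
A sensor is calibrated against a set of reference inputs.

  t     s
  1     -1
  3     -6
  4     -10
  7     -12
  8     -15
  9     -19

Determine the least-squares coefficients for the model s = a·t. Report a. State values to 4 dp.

Entries of MᵀM: Σt·t = 220.
For Mᵀs: Σt·s = -434.
Normal equations: [[220]]·[a]ᵀ = [-434]ᵀ.
Hence a = -434 / 220 ≈ -1.97273.

a = -1.9727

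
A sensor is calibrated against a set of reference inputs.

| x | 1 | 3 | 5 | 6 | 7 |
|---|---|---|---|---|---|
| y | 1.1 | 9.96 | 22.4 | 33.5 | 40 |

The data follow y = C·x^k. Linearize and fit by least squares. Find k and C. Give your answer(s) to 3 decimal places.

k = 1.860, C = 1.153

Let Y = ln y. Fitting Y = k·ln x + ln C by least squares:
Σln x = 6.4457, Σ(ln x)² = 10.7942, Σln y = 12.7034, Σln x·ln y = 20.9992.
Equations: 10.7942·k + 6.4457·ln C = 20.9992;  6.4457·k + 5·ln C = 12.7034.
Slope k = (n·Σln x·ln y − Σln x·Σln y)/(n·Σ(ln x)² − (Σln x)²) = (5·20.9992 − 6.4457·12.7034)/12.4237 = 1.86042; ln C = (Σln y − k·Σln x)/n = 0.14232, so C = exp(0.14232) = 1.15295.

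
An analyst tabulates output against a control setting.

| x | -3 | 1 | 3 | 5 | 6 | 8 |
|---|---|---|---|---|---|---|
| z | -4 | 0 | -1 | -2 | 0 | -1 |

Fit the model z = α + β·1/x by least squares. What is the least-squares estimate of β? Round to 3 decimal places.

β = 2.636

Normal-equation sums: Σ1 = 6, Σ1/x = 179/120, Σ1/x·1/x = 2089/1600.
Right-hand side: Σz = -8, Σ1/x·z = 19/40.
AᵀA·[α, β]ᵀ = Aᵀz becomes [[6, 179/120]; [179/120, 2089/1600]]·[α, β]ᵀ = [-8, 19/40]ᵀ.
Eliminating β: (2089/1600)·(row 1) − (179/120)·(row 2) gives (16153/2880)·α = (2089/1600)·(-8) − (179/120)·(19/40) = -53537/4800, so α = -160611/80765.
Then β = ((19/40) − (179/120)·(-160611/80765))/(2089/1600) = 42576/16153.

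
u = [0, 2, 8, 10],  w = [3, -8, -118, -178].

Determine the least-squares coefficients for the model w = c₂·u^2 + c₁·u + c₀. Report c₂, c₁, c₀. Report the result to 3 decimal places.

XᵀX·[c₂, c₁, c₀]ᵀ = Xᵀw reads: 14112·c₂ + 1520·c₁ + 168·c₀ = -25384;  1520·c₂ + 168·c₁ + 20·c₀ = -2740;  168·c₂ + 20·c₁ + 4·c₀ = -301.
Inverting the 3×3 Gram matrix, [c₂, c₁, c₀]ᵀ = [-49/32, -775/272, 225/68]ᵀ.

c₂ = -1.531, c₁ = -2.849, c₀ = 3.309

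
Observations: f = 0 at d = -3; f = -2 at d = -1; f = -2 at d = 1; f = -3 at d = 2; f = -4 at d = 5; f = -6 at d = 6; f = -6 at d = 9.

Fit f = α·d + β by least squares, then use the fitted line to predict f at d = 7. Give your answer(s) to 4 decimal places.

f̂ = -5.4634

The normal equations are: 157·α + 19·β = -116;  19·α + 7·β = -23.
(Σd·d = 157, Σd = 19, Σ1 = 7, Σd·f = -116, Σf = -23.)
Eliminating β: 7·(row 1) − 19·(row 2) gives 738·α = 7·(-116) − 19·(-23) = -375, so α = -125/246.
Then β = ((-23) − 19·(-125/246))/7 = -469/246.
At d = 7: f̂ = (-125/246)·(7) + (-469/246)·(1) = -224/41.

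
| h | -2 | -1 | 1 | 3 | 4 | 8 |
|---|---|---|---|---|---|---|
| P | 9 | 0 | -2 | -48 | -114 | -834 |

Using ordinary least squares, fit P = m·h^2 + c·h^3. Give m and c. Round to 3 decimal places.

m = -1.001, c = -1.504

With design matrix M, MᵀM = [[4451, 34003]; [34003, 267035]] and MᵀP = [-55598, -435674]ᵀ.
det = 4451·267035 − 34003² = 32368776.
m = ((-55598)·267035 − 34003·(-435674))/32368776 = -8097227/8092194; c = (4451·(-435674) − 34003·(-55598))/32368776 = -12171545/8092194.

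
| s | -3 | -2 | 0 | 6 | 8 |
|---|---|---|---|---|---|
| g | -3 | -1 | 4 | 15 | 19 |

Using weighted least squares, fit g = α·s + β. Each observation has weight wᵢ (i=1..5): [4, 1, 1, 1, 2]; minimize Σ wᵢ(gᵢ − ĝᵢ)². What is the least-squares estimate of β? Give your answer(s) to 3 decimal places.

β = 3.115

Entries of XᵀWX: Σwᵢ·s·s = 204, Σwᵢ·s = 8, Σwᵢ·1 = 9.
And Σwᵢ·s·g = 432, Σwᵢ·g = 44.
So XᵀWX·[α, β]ᵀ = XᵀWg: [[204, 8]; [8, 9]]·[α, β]ᵀ = [432, 44]ᵀ.
Determinant 204·9 − 8² = 1772.
α = (432·9 − 8·44)/1772 = 884/443; β = (204·44 − 8·432)/1772 = 1380/443.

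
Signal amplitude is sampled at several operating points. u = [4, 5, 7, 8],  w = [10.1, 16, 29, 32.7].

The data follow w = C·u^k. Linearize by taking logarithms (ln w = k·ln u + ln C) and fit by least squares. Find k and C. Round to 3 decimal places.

k = 1.723, C = 0.962

Let Y = ln w. Fitting Y = k·ln u + ln C by least squares:
Sums: Σln u = 7.0211, Σ(ln u)² = 12.6227, Σln w = 11.9398, Σln u·ln w = 21.4724.
Normal system: [[12.6227, 7.0211]; [7.0211, 4]]·[k, ln C]ᵀ = [21.4724, 11.9398]ᵀ.
Slope k = (n·Σln u·ln w − Σln u·Σln w)/(n·Σ(ln u)² − (Σln u)²) = (4·21.4724 − 7.0211·11.9398)/1.1954 = 1.72278; ln C = (Σln w − k·Σln u)/n = -0.03899, so C = exp(-0.03899) = 0.96176.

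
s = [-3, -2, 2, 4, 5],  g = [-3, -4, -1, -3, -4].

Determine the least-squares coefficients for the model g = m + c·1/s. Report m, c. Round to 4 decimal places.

m = -3.0427, c = 1.8287

Entries of AᵀA: Σ1 = 5, Σ1/s = 7/60, Σ1/s·1/s = 2569/3600.
For Aᵀg: Σg = -15, Σ1/s·g = 19/20.
So AᵀA·[m, c]ᵀ = Aᵀg: [[5, 7/60]; [7/60, 2569/3600]]·[m, c]ᵀ = [-15, 19/20]ᵀ.
Δ = 5·(2569/3600) − (7/60)² = 3199/900.
m = ((-15)·(2569/3600) − (7/60)·(19/20))/(3199/900) = -2781/914; c = (5·(19/20) − (7/60)·(-15))/(3199/900) = 5850/3199.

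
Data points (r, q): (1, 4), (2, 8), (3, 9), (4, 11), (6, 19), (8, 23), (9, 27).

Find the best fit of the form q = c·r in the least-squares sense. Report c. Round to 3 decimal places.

c = 2.995

From the data, Σr·r = 211.
And Σr·q = 632.
So MᵀM·[c]ᵀ = Mᵀq: [[211]]·[c]ᵀ = [632]ᵀ.
c = 632/211 = 2.99526.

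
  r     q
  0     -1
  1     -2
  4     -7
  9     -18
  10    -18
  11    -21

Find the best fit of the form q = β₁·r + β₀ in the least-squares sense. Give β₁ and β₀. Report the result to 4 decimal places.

β₁ = -1.8476, β₀ = -0.3890

Compute the Gram sums: Σr·r = 319, Σr = 35, Σ1 = 6.
Right-hand side: Σr·q = -603, Σq = -67.
AᵀA·[β₁, β₀]ᵀ = Aᵀq becomes [[319, 35]; [35, 6]]·[β₁, β₀]ᵀ = [-603, -67]ᵀ.
Eliminating β₀: 6·(row 1) − 35·(row 2) gives 689·β₁ = 6·(-603) − 35·(-67) = -1273, so β₁ = -1273/689.
Then β₀ = ((-67) − 35·(-1273/689))/6 = -268/689.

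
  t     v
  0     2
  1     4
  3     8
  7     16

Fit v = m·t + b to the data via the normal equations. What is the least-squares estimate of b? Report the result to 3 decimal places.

AᵀA·[m, b]ᵀ = Aᵀv reads: 59·m + 11·b = 140;  11·m + 4·b = 30.
Determinant 59·4 − 11² = 115.
m = (140·4 − 11·30)/115 = 2; b = (59·30 − 11·140)/115 = 2.

b = 2.000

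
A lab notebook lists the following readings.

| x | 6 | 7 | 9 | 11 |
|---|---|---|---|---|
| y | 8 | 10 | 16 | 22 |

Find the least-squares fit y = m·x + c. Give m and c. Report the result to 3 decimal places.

m = 2.847, c = -9.492

From the data, Σx·x = 287, Σx = 33, Σ1 = 4.
Right-hand side: Σx·y = 504, Σy = 56.
Eliminating c: 4·(row 1) − 33·(row 2) gives 59·m = 4·504 − 33·56 = 168, so m = 168/59.
Then c = (56 − 33·(168/59))/4 = -560/59.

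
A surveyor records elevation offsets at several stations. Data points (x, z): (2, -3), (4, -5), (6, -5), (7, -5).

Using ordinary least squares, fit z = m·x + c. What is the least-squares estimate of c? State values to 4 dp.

Sums needed: Σx·x = 105, Σx = 19, Σ1 = 4.
For Mᵀz: Σx·z = -91, Σz = -18.
Normal equations: [[105, 19]; [19, 4]]·[m, c]ᵀ = [-91, -18]ᵀ.
det = 105·4 − 19² = 59.
m = ((-91)·4 − 19·(-18))/59 = -22/59; c = (105·(-18) − 19·(-91))/59 = -161/59.

c = -2.7288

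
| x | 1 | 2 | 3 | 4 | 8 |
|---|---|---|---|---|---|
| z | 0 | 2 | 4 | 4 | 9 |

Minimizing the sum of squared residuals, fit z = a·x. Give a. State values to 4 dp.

a = 1.1064

Normal-equation sums: Σx·x = 94.
Moment sums: Σx·z = 104.
So MᵀM·[a]ᵀ = Mᵀz: [[94]]·[a]ᵀ = [104]ᵀ.
Hence a = 104 / 94 ≈ 1.10638.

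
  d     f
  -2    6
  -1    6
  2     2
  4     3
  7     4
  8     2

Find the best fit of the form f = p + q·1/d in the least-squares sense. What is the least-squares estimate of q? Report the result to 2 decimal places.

With design matrix A, AᵀA = [[6, -27/56]; [-27/56, 5013/3136]] and Aᵀf = [23, -45/7]ᵀ.
Δ = 6·(5013/3136) − (-27/56)² = 29349/3136.
p = (23·(5013/3136) − (-27/56)·(-45/7))/(29349/3136) = 11731/3261; q = (6·(-45/7) − (-27/56)·23)/(29349/3136) = -3192/1087.

q = -2.94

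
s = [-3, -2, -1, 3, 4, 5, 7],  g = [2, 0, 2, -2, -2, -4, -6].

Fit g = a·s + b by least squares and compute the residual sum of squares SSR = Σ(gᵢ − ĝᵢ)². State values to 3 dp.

With design matrix X, XᵀX = [[113, 13]; [13, 7]] and Xᵀg = [-84, -10]ᵀ.
Determinant 113·7 − 13² = 622.
a = ((-84)·7 − 13·(-10))/622 = -229/311; b = (113·(-10) − 13·(-84))/622 = -19/311.
Residuals: -46/311, -439/311, 412/311, 84/311, 313/311, -80/311, -244/311; SSR = 1722/311.

SSR = 5.537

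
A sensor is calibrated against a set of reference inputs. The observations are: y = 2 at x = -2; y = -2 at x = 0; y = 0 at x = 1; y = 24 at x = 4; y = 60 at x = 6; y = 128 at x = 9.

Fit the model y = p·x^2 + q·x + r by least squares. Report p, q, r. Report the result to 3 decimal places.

Compute the Gram sums: Σx^2·x^2 = 8130, Σx^2·x = 1002, Σx^2 = 138, Σx·x = 138, Σx = 18, Σ1 = 6.
For Mᵀy: Σx^2·y = 12920, Σx·y = 1604, Σy = 212.
So MᵀM·[p, q, r]ᵀ = Mᵀy: [[8130, 1002, 138]; [1002, 138, 18]; [138, 18, 6]]·[p, q, r]ᵀ = [12920, 1604, 212]ᵀ.
Row-reducing yields p = 317/210, q = 67/70, r = -79/35.

p = 1.510, q = 0.957, r = -2.257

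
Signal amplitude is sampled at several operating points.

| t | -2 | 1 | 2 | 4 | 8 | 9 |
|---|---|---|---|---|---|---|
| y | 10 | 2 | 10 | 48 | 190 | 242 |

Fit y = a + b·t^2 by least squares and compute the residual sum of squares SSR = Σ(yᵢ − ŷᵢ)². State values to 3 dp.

SSR = 3.333

The normal system MᵀM·[a, b]ᵀ = Mᵀy is [[6, 170]; [170, 10946]]·[a, b]ᵀ = [502, 32612]ᵀ.
Δ = 6·10946 − 170² = 36776.
a = (502·10946 − 170·32612)/36776 = -12287/9194; b = (6·32612 − 170·502)/36776 = 27583/9194.
Residuals: -6105/9194, 1546/4597, -6105/9194, 12271/9194, -6165/9194, 1506/4597; SSR = 15323/4597.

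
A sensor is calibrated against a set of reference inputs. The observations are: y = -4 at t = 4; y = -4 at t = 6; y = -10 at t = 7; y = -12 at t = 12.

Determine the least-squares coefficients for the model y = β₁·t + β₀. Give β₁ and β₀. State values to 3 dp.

Compute the Gram sums: Σt·t = 245, Σt = 29, Σ1 = 4.
Right-hand side: Σt·y = -254, Σy = -30.
So MᵀM·[β₁, β₀]ᵀ = Mᵀy: [[245, 29]; [29, 4]]·[β₁, β₀]ᵀ = [-254, -30]ᵀ.
Determinant 245·4 − 29² = 139.
β₁ = ((-254)·4 − 29·(-30))/139 = -146/139; β₀ = (245·(-30) − 29·(-254))/139 = 16/139.

β₁ = -1.050, β₀ = 0.115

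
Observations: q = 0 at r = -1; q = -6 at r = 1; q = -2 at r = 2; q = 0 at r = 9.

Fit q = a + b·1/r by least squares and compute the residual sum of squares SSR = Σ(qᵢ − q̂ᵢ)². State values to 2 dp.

Compute the Gram sums: Σ1 = 4, Σ1/r = 11/18, Σ1/r·1/r = 733/324.
For Mᵀq: Σq = -8, Σ1/r·q = -7.
Determinant 4·(733/324) − (11/18)² = 937/108.
a = ((-8)·(733/324) − (11/18)·(-7))/(937/108) = -4478/2811; b = (4·(-7) − (11/18)·(-8))/(937/108) = -2496/937.
Residuals: -3010/2811, -4900/2811, 2600/2811, 1770/937; SSR = 24200/2811.

SSR = 8.61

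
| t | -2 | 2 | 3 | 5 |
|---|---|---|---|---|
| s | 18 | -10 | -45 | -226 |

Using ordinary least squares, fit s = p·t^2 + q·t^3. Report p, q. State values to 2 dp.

p = 0.88, q = -1.98

Sums needed: Σt^2·t^2 = 738, Σt^2·t^3 = 3368, Σt^3·t^3 = 16482.
For Xᵀs: Σt^2·s = -6023, Σt^3·s = -29689.
Eliminating q: 16482·(row 1) − 3368·(row 2) gives 820292·p = 16482·(-6023) − 3368·(-29689) = 721466, so p = 1993/2266.
Then q = ((-29689) − 3368·(1993/2266))/16482 = -4489/2266.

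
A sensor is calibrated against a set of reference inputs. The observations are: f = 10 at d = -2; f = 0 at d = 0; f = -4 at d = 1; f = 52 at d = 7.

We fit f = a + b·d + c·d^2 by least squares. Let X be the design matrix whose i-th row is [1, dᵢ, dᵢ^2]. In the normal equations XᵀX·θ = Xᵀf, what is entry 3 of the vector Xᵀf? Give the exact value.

Entry 3 ↔ basis d^2, so (Xᵀf)_{3} = Σᵢ (d^2)·fᵢ = (4)·(10) + (0)·(0) + (1)·(-4) + (49)·(52) = 2584.

2584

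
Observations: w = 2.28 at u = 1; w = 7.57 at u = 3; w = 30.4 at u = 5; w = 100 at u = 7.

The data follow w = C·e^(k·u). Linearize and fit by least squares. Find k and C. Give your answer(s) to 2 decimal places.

Linearized form: ln w = k·u + ln C. From the 4 transformed points,
Σu = 16.0000, Σ(u)² = 84.0000, Σln w = 10.8680, Σu·ln w = 56.2052.
Equations: 84.0000·k + 16.0000·ln C = 56.2052;  16.0000·k + 4·ln C = 10.8680.
Solving (det = 80.0000): k = 0.63666, ln C = 0.17035, so C = exp(0.17035) = 1.18572.

k = 0.64, C = 1.19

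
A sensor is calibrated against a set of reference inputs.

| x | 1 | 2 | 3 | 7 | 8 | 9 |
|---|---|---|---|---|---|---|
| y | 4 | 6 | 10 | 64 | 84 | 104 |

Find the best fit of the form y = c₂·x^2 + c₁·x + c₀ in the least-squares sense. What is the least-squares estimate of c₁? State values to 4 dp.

c₁ = -1.2895

Compute the Gram sums: Σx^2·x^2 = 13156, Σx^2·x = 1620, Σx^2 = 208, Σx·x = 208, Σx = 30, Σ1 = 6.
And Σx^2·y = 17054, Σx·y = 2102, Σy = 272.
AᵀA·[c₂, c₁, c₀]ᵀ = Aᵀy becomes [[13156, 1620, 208]; [1620, 208, 30]; [208, 30, 6]]·[c₂, c₁, c₀]ᵀ = [17054, 2102, 272]ᵀ.
Solving the 3×3 system (Gaussian elimination) gives c₂ = 307/218, c₁ = -4076/3161, c₀ = 9360/3161.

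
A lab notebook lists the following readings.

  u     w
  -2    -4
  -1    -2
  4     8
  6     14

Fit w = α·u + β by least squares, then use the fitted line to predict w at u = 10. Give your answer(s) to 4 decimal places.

Forming MᵀM = [[57, 7]; [7, 4]] and Mᵀw = [126, 16]ᵀ gives MᵀM·[α, β]ᵀ = Mᵀw.
Determinant 57·4 − 7² = 179.
α = (126·4 − 7·16)/179 = 392/179; β = (57·16 − 7·126)/179 = 30/179.
At u = 10: ŵ = (392/179)·(10) + (30/179)·(1) = 3950/179.

ŵ = 22.0670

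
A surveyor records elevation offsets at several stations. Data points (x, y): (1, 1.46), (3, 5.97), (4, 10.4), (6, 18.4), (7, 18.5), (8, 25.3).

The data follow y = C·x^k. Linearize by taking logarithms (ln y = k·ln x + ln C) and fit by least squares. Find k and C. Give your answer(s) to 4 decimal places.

k = 1.3671, C = 1.4473

With ln yᵢ as the transformed response and ln xᵢ as the regressor:
XᵀX = [[14.4498, 8.3020]; [8.3020, 6]], rhs = [22.8236, 13.5679]ᵀ  (here Σln x = 8.3020, Σ(ln x)² = 14.4498, Σln y = 13.5679, Σln x·ln y = 22.8236).
Slope k = (n·Σln x·ln y − Σln x·Σln y)/(n·Σ(ln x)² − (Σln x)²) = (6·22.8236 − 8.3020·13.5679)/17.7753 = 1.36709; ln C = (Σln y − k·Σln x)/n = 0.36972, so C = exp(0.36972) = 1.44733.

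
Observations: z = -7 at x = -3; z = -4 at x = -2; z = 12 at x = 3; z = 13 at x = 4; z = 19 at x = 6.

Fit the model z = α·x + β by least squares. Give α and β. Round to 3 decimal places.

α = 2.912, β = 1.941

Forming MᵀM = [[74, 8]; [8, 5]] and Mᵀz = [231, 33]ᵀ gives MᵀM·[α, β]ᵀ = Mᵀz.
Δ = 74·5 − 8² = 306.
α = (231·5 − 8·33)/306 = 99/34; β = (74·33 − 8·231)/306 = 33/17.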